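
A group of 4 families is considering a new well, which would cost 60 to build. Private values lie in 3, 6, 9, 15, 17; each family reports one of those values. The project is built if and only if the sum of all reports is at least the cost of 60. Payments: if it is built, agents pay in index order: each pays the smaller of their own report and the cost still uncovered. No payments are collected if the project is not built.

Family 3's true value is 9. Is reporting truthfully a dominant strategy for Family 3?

Yes

Check each profile of the others' reports and compare truth against every alternative report.
Others report (3, 3, 3): truth gives 0, best alternative gives 0.
Others report (3, 3, 6): truth gives 0, best alternative gives 0.
Others report (3, 3, 9): truth gives 0, best alternative gives 0.
Others report (3, 3, 15): truth gives 0, best alternative gives 0.
Others report (3, 3, 17): truth gives 0, best alternative gives 0.
Others report (3, 6, 3): truth gives 0, best alternative gives 0.
(Remaining 119 profiles checked similarly; truth is weakly best in each.)
In every case the truthful report is at least as good as any alternative, so it is a dominant strategy.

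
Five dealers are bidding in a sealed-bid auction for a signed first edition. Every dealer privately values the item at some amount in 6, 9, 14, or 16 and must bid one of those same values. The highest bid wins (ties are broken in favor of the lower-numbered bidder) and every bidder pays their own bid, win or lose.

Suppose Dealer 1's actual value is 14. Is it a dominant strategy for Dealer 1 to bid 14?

No

Consider the case where Dealer 2 bids 6, Dealer 3 bids 6, Dealer 4 bids 6 and Dealer 5 bids 6.
Truthful bid 14: wins, pays 14, utility 14 - 14 = 0.
Bid 6 instead: wins, pays 6, utility 14 - 6 = 8.
Since 8 > 0, bidding 6 is strictly better here, so truthful bidding is not dominant.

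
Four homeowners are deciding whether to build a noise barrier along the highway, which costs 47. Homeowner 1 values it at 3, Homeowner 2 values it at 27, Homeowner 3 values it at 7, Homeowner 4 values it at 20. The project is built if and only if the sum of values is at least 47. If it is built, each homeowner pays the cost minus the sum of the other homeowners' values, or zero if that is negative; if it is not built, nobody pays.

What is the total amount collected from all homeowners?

27

Total value 57 ≥ cost 47, so it is built.
Homeowner 1: others sum to 54; max(0, 47 - 54) = 0.
Homeowner 2: others sum to 30; max(0, 47 - 30) = 17.
Homeowner 3: others sum to 50; max(0, 47 - 50) = 0.
Homeowner 4: others sum to 37; max(0, 47 - 37) = 10.
Total collected = 0 + 17 + 0 + 10 = 27.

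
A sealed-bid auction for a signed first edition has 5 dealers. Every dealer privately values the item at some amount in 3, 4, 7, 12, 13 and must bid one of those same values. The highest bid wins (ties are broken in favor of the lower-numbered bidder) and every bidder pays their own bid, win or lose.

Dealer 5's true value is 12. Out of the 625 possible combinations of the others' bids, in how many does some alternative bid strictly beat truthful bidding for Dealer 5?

560

Others bid (3, 3, 3, 3): truth gives 0; bid 4 gives 8 > 0. Violating.
Others bid (3, 3, 3, 4): truth gives 0; bid 7 gives 5 > 0. Violating.
Others bid (3, 3, 3, 12): truth gives -12; bid 13 gives -1 > -12. Violating.
Others bid (3, 3, 3, 13): truth gives -12; bid 3 gives -3 > -12. Violating.
Others bid (3, 3, 3, 7): truth gives 0; no alternative beats it.
Others bid (3, 3, 4, 7): truth gives 0; no alternative beats it.
(Checking all 625 profiles: 560 have a profitable deviation, 65 do not.)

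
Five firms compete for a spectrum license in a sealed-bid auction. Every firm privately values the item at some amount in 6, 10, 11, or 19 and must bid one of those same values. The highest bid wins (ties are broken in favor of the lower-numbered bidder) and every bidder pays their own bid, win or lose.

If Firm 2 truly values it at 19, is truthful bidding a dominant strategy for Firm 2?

Consider the case where Firm 1 bids 6, Firm 3 bids 6, Firm 4 bids 6 and Firm 5 bids 6.
Truthful bid 19: wins, pays 19, utility 19 - 19 = 0.
Bid 10 instead: wins, pays 10, utility 19 - 10 = 9.
Since 9 > 0, bidding 10 is strictly better here, so truthful bidding is not dominant.

No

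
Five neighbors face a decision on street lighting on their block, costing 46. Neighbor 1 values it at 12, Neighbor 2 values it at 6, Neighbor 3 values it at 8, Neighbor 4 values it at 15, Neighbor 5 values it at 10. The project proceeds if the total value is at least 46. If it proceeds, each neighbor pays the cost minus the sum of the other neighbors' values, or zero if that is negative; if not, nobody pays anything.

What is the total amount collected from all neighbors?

Total value 51 ≥ cost 46, so it is built.
Neighbor 1: others sum to 39; max(0, 46 - 39) = 7.
Neighbor 2: others sum to 45; max(0, 46 - 45) = 1.
Neighbor 3: others sum to 43; max(0, 46 - 43) = 3.
Neighbor 4: others sum to 36; max(0, 46 - 36) = 10.
Neighbor 5: others sum to 41; max(0, 46 - 41) = 5.
Total collected = 7 + 1 + 3 + 10 + 5 = 26.

26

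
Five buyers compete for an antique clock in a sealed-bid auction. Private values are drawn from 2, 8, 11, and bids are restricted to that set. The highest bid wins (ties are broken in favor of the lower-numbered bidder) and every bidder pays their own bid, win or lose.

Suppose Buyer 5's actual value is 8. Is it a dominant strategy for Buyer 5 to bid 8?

No

Consider the case where Buyer 1 bids 2, Buyer 2 bids 2, Buyer 3 bids 2 and Buyer 4 bids 8.
Truthful bid 8: loses but pays 8, utility -8.
Bid 2 instead: loses but pays 2, utility -2.
Since -2 > -8, bidding 2 is strictly better here, so truthful bidding is not dominant.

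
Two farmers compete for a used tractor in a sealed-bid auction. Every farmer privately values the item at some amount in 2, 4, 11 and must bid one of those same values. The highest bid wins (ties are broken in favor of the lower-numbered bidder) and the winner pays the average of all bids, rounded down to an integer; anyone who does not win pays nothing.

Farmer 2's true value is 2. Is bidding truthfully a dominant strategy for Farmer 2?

Check each profile of the others' bids and compare truth against every alternative bid.
Others bid (2): truth gives 0, best alternative gives -1.
Others bid (4): truth gives 0, best alternative gives 0.
Others bid (11): truth gives 0, best alternative gives 0.
In every case the truthful bid is at least as good as any alternative, so it is a dominant strategy.

Yes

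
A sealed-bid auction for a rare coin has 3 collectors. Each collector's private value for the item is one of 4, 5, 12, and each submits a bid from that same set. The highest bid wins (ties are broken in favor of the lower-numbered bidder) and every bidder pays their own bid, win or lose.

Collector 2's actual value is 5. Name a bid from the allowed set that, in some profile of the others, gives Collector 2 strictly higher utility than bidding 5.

4

Suppose Collector 1 bids 4 and Collector 3 bids 12.
Bid 5: loses but pays 5, utility -5.
Bid 4: loses but pays 4, utility -4.
So bidding 4 beats truth here (-4 > -5).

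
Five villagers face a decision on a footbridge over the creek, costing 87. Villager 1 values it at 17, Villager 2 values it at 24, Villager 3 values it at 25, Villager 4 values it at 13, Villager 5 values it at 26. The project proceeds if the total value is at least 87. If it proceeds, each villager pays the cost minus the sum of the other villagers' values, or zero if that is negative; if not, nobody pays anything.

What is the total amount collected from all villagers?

Total value 105 ≥ cost 87, so it is built.
Villager 1: others sum to 88; max(0, 87 - 88) = 0.
Villager 2: others sum to 81; max(0, 87 - 81) = 6.
Villager 3: others sum to 80; max(0, 87 - 80) = 7.
Villager 4: others sum to 92; max(0, 87 - 92) = 0.
Villager 5: others sum to 79; max(0, 87 - 79) = 8.
Total collected = 0 + 6 + 7 + 0 + 8 = 21.

21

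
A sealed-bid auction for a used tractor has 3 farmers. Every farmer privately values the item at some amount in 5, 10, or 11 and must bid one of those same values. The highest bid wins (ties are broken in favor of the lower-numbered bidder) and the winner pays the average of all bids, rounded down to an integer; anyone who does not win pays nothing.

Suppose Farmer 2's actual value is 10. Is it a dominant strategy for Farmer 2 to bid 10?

Consider the case where Farmer 1 bids 5 and Farmer 3 bids 11.
Truthful bid 10: loses, pays 0, utility 0.
Bid 11 instead: wins, pays 9, utility 10 - 9 = 1.
Since 1 > 0, bidding 11 is strictly better here, so truthful bidding is not dominant.

No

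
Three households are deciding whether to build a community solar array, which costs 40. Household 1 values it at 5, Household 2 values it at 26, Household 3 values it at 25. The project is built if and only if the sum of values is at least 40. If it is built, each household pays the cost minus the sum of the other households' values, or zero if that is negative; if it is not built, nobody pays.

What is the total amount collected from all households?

Total value 56 ≥ cost 40, so it is built.
Household 1: others sum to 51; max(0, 40 - 51) = 0.
Household 2: others sum to 30; max(0, 40 - 30) = 10.
Household 3: others sum to 31; max(0, 40 - 31) = 9.
Total collected = 0 + 10 + 9 = 19.

19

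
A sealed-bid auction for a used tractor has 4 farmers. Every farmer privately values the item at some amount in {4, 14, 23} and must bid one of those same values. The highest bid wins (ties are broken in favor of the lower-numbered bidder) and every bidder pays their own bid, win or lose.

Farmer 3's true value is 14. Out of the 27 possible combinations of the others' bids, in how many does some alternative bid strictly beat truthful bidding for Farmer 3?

Others bid (4, 4, 23): truth gives -14; bid 4 gives -4 > -14. Violating.
Others bid (4, 14, 4): truth gives -14; bid 4 gives -4 > -14. Violating.
Others bid (4, 14, 14): truth gives -14; bid 4 gives -4 > -14. Violating.
Others bid (4, 14, 23): truth gives -14; bid 4 gives -4 > -14. Violating.
Others bid (4, 4, 4): truth gives 0; no alternative beats it.
Others bid (4, 4, 14): truth gives 0; no alternative beats it.
(Checking all 27 profiles: 25 have a profitable deviation, 2 do not.)

25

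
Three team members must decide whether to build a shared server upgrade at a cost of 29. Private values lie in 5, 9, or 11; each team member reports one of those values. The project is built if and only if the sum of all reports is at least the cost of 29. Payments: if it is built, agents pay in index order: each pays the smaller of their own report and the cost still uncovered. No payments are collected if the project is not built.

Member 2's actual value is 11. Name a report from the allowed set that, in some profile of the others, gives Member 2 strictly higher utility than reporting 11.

9

Suppose Member 1 reports 9 and Member 3 reports 11.
Report 11: project built, pays 11, utility 11 - 11 = 0.
Report 9: project built, pays 9, utility 11 - 9 = 2.
So reporting 9 beats truth here (2 > 0).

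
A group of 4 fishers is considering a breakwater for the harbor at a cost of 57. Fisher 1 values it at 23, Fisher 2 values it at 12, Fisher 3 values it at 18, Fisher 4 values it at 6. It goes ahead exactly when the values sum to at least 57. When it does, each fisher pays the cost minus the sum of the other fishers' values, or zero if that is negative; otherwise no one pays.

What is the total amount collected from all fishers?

51

Total value 59 ≥ cost 57, so it is built.
Fisher 1: others sum to 36; max(0, 57 - 36) = 21.
Fisher 2: others sum to 47; max(0, 57 - 47) = 10.
Fisher 3: others sum to 41; max(0, 57 - 41) = 16.
Fisher 4: others sum to 53; max(0, 57 - 53) = 4.
Total collected = 21 + 10 + 16 + 4 = 51.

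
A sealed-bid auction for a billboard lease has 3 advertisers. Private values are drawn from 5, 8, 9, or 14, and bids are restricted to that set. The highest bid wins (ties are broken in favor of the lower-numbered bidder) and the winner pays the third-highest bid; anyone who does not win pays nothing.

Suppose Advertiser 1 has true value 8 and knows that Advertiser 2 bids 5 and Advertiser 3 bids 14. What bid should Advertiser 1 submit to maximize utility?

Bid 5: loses, pays 0, utility 0.
Bid 8: loses, pays 0, utility 0.
Bid 9: loses, pays 0, utility 0.
Bid 14: wins, pays 5, utility 8 - 5 = 3.
The best choice is 14 with utility 3.

14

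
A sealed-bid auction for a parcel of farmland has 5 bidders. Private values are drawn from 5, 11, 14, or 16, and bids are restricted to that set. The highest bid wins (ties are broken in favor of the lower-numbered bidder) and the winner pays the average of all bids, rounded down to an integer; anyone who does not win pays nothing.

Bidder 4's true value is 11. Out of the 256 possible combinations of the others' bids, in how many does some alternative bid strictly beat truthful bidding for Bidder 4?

39

Others bid (5, 5, 5, 14): truth gives 0; bid 14 gives 3 > 0. Violating.
Others bid (5, 5, 5, 16): truth gives 0; bid 16 gives 2 > 0. Violating.
Others bid (5, 5, 11, 5): truth gives 0; bid 14 gives 3 > 0. Violating.
Others bid (5, 5, 11, 11): truth gives 0; bid 14 gives 2 > 0. Violating.
Others bid (5, 5, 5, 5): truth gives 5; no alternative beats it.
Others bid (5, 5, 5, 11): truth gives 4; no alternative beats it.
(Checking all 256 profiles: 39 have a profitable deviation, 217 do not.)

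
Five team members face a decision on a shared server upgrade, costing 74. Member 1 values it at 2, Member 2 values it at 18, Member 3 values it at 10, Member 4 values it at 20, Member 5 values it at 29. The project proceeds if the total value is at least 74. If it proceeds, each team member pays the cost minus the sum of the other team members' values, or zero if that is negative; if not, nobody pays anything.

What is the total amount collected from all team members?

Total value 79 ≥ cost 74, so it is built.
Member 1: others sum to 77; max(0, 74 - 77) = 0.
Member 2: others sum to 61; max(0, 74 - 61) = 13.
Member 3: others sum to 69; max(0, 74 - 69) = 5.
Member 4: others sum to 59; max(0, 74 - 59) = 15.
Member 5: others sum to 50; max(0, 74 - 50) = 24.
Total collected = 0 + 13 + 5 + 15 + 24 = 57.

57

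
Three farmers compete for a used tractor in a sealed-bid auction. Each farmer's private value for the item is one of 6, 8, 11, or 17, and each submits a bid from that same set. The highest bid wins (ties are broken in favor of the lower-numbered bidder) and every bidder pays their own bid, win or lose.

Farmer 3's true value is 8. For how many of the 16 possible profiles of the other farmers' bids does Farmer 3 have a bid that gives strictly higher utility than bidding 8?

Others bid (6, 8): truth gives -8; bid 11 gives -3 > -8. Violating.
Others bid (6, 11): truth gives -8; bid 6 gives -6 > -8. Violating.
Others bid (6, 17): truth gives -8; bid 6 gives -6 > -8. Violating.
Others bid (8, 6): truth gives -8; bid 11 gives -3 > -8. Violating.
Others bid (6, 6): truth gives 0; no alternative beats it.
(Checking all 16 profiles: 15 have a profitable deviation, 1 does not.)

15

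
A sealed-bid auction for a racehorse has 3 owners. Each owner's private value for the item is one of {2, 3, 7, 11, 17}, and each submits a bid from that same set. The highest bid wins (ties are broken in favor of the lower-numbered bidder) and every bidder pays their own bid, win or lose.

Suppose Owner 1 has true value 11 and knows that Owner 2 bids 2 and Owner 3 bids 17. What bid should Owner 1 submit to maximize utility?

Bid 2: loses but pays 2, utility -2.
Bid 3: loses but pays 3, utility -3.
Bid 7: loses but pays 7, utility -7.
Bid 11: loses but pays 11, utility -11.
Bid 17: wins, pays 17, utility 11 - 17 = -6.
The best choice is 2 with utility -2.

2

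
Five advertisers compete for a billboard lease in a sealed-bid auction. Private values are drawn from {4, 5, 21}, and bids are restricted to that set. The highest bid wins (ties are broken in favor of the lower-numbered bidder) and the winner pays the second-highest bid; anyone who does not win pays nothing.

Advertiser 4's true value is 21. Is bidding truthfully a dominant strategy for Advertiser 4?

Check each profile of the others' bids and compare truth against every alternative bid.
Others bid (4, 4, 5, 4): truth gives 16, best alternative gives 0.
Others bid (4, 4, 5, 5): truth gives 16, best alternative gives 0.
Others bid (4, 5, 4, 4): truth gives 16, best alternative gives 0.
Others bid (4, 5, 4, 5): truth gives 16, best alternative gives 0.
Others bid (4, 5, 5, 4): truth gives 16, best alternative gives 0.
Others bid (4, 5, 5, 5): truth gives 16, best alternative gives 0.
(Remaining 75 profiles checked similarly; truth is weakly best in each.)
In every case the truthful bid is at least as good as any alternative, so it is a dominant strategy.

Yes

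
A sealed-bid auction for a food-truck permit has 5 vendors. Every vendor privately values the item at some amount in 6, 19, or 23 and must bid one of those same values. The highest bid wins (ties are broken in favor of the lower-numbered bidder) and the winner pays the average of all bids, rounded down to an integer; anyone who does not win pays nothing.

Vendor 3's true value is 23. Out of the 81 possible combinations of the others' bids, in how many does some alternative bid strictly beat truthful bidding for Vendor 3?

Others bid (6, 6, 6, 6): truth gives 14; bid 19 gives 15 > 14. Violating.
Others bid (6, 6, 6, 19): truth gives 11; bid 19 gives 12 > 11. Violating.
Others bid (6, 6, 19, 6): truth gives 11; bid 19 gives 12 > 11. Violating.
Others bid (6, 6, 19, 19): truth gives 9; bid 19 gives 10 > 9. Violating.
Others bid (6, 6, 6, 23): truth gives 11; no alternative beats it.
Others bid (6, 6, 19, 23): truth gives 8; no alternative beats it.
(Checking all 81 profiles: 4 have a profitable deviation, 77 do not.)

4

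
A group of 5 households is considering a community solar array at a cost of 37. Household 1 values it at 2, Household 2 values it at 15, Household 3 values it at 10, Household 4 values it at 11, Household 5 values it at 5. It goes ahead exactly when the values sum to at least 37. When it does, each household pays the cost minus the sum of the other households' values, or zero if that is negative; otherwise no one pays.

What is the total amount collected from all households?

Total value 43 ≥ cost 37, so it is built.
Household 1: others sum to 41; max(0, 37 - 41) = 0.
Household 2: others sum to 28; max(0, 37 - 28) = 9.
Household 3: others sum to 33; max(0, 37 - 33) = 4.
Household 4: others sum to 32; max(0, 37 - 32) = 5.
Household 5: others sum to 38; max(0, 37 - 38) = 0.
Total collected = 0 + 9 + 4 + 5 + 0 = 18.

18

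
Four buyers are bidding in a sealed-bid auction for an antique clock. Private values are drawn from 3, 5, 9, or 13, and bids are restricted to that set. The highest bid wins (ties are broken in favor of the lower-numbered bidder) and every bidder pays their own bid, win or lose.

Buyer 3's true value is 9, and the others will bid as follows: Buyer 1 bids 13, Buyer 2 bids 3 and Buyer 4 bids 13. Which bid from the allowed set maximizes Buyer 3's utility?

3

Bid 3: loses but pays 3, utility -3.
Bid 5: loses but pays 5, utility -5.
Bid 9: loses but pays 9, utility -9.
Bid 13: loses but pays 13, utility -13.
The best choice is 3 with utility -3.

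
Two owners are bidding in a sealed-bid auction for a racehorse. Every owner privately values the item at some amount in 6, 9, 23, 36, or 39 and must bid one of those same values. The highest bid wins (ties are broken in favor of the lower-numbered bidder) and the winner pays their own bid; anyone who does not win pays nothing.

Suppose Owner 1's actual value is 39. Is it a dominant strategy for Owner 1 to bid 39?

No

Consider the case where Owner 2 bids 6.
Truthful bid 39: wins, pays 39, utility 39 - 39 = 0.
Bid 6 instead: wins, pays 6, utility 39 - 6 = 33.
Since 33 > 0, bidding 6 is strictly better here, so truthful bidding is not dominant.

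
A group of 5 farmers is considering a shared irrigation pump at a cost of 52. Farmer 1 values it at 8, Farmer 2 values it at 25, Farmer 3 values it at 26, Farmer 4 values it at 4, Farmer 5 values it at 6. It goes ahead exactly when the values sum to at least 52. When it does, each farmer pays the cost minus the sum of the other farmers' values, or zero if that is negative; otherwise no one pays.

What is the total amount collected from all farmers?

Total value 69 ≥ cost 52, so it is built.
Farmer 1: others sum to 61; max(0, 52 - 61) = 0.
Farmer 2: others sum to 44; max(0, 52 - 44) = 8.
Farmer 3: others sum to 43; max(0, 52 - 43) = 9.
Farmer 4: others sum to 65; max(0, 52 - 65) = 0.
Farmer 5: others sum to 63; max(0, 52 - 63) = 0.
Total collected = 0 + 8 + 9 + 0 + 0 = 17.

17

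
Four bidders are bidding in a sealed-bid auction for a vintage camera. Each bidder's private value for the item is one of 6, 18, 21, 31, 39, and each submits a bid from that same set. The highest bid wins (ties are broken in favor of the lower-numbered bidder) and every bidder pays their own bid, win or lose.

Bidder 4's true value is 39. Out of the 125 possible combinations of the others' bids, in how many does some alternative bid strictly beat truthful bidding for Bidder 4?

Others bid (6, 6, 6): truth gives 0; bid 18 gives 21 > 0. Violating.
Others bid (6, 6, 18): truth gives 0; bid 21 gives 18 > 0. Violating.
Others bid (6, 6, 21): truth gives 0; bid 31 gives 8 > 0. Violating.
Others bid (6, 6, 39): truth gives -39; bid 6 gives -6 > -39. Violating.
Others bid (6, 6, 31): truth gives 0; no alternative beats it.
Others bid (6, 18, 31): truth gives 0; no alternative beats it.
(Checking all 125 profiles: 88 have a profitable deviation, 37 do not.)

88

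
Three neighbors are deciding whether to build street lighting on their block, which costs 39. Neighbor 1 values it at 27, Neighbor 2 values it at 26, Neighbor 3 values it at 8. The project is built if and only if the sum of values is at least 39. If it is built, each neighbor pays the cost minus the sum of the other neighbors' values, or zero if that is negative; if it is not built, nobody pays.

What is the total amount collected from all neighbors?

Total value 61 ≥ cost 39, so it is built.
Neighbor 1: others sum to 34; max(0, 39 - 34) = 5.
Neighbor 2: others sum to 35; max(0, 39 - 35) = 4.
Neighbor 3: others sum to 53; max(0, 39 - 53) = 0.
Total collected = 5 + 4 + 0 = 9.

9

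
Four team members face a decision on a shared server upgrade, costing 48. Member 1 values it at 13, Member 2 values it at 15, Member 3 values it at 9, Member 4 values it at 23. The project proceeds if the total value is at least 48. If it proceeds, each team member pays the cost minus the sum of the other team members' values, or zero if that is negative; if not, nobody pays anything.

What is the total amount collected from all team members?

Total value 60 ≥ cost 48, so it is built.
Member 1: others sum to 47; max(0, 48 - 47) = 1.
Member 2: others sum to 45; max(0, 48 - 45) = 3.
Member 3: others sum to 51; max(0, 48 - 51) = 0.
Member 4: others sum to 37; max(0, 48 - 37) = 11.
Total collected = 1 + 3 + 0 + 11 = 15.

15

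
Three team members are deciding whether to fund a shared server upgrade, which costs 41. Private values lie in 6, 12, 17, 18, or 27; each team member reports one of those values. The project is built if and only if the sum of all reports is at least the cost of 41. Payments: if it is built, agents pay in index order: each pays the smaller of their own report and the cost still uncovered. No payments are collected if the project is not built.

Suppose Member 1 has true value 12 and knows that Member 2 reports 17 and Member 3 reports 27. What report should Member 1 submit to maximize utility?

Report 6: project built, pays 6, utility 12 - 6 = 6.
Report 12: project built, pays 12, utility 12 - 12 = 0.
Report 17: project built, pays 17, utility 12 - 17 = -5.
Report 18: project built, pays 18, utility 12 - 18 = -6.
Report 27: project built, pays 27, utility 12 - 27 = -15.
The best choice is 6 with utility 6.

6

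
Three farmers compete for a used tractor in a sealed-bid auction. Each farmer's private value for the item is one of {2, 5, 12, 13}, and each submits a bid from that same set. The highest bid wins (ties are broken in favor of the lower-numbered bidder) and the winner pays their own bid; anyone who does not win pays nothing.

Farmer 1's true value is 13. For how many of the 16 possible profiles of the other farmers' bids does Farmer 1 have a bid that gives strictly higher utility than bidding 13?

9

Others bid (2, 2): truth gives 0; bid 2 gives 11 > 0. Violating.
Others bid (2, 5): truth gives 0; bid 5 gives 8 > 0. Violating.
Others bid (2, 12): truth gives 0; bid 12 gives 1 > 0. Violating.
Others bid (5, 2): truth gives 0; bid 5 gives 8 > 0. Violating.
Others bid (2, 13): truth gives 0; no alternative beats it.
Others bid (5, 13): truth gives 0; no alternative beats it.
(Checking all 16 profiles: 9 have a profitable deviation, 7 do not.)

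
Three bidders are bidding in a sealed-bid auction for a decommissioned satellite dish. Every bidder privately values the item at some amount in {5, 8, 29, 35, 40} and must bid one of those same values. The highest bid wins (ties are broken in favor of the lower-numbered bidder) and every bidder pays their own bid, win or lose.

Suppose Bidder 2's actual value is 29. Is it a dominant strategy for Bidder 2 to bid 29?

No

Consider the case where Bidder 1 bids 5 and Bidder 3 bids 5.
Truthful bid 29: wins, pays 29, utility 29 - 29 = 0.
Bid 8 instead: wins, pays 8, utility 29 - 8 = 21.
Since 21 > 0, bidding 8 is strictly better here, so truthful bidding is not dominant.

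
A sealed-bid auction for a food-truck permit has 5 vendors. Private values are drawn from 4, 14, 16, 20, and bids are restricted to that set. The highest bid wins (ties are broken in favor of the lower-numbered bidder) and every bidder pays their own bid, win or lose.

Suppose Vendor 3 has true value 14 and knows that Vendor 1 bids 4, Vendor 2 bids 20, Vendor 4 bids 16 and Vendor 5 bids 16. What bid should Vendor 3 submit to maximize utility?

4

Bid 4: loses but pays 4, utility -4.
Bid 14: loses but pays 14, utility -14.
Bid 16: loses but pays 16, utility -16.
Bid 20: loses but pays 20, utility -20.
The best choice is 4 with utility -4.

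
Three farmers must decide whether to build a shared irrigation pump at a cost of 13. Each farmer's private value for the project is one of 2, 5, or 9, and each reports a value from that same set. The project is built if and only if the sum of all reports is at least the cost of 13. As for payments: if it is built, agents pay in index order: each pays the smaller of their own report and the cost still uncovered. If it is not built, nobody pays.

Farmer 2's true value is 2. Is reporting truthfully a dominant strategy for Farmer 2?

Yes

Check each profile of the others' reports and compare truth against every alternative report.
Others report (2, 9): truth gives 0, best alternative gives -3.
Others report (5, 5): truth gives 0, best alternative gives -3.
Others report (5, 9): truth gives 0, best alternative gives -3.
Others report (9, 2): truth gives 0, best alternative gives -2.
Others report (9, 5): truth gives 0, best alternative gives -2.
Others report (9, 9): truth gives 0, best alternative gives -2.
(Remaining 3 profiles checked similarly; truth is weakly best in each.)
In every case the truthful report is at least as good as any alternative, so it is a dominant strategy.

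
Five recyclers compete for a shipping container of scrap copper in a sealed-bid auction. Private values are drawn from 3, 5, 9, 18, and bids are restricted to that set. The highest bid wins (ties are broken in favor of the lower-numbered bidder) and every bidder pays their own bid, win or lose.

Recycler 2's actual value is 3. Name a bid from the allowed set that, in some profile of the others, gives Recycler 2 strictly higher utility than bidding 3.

5

Suppose Recycler 1 bids 3, Recycler 3 bids 3, Recycler 4 bids 3 and Recycler 5 bids 3.
Bid 3: loses but pays 3, utility -3.
Bid 5: wins, pays 5, utility 3 - 5 = -2.
So bidding 5 beats truth here (-2 > -3).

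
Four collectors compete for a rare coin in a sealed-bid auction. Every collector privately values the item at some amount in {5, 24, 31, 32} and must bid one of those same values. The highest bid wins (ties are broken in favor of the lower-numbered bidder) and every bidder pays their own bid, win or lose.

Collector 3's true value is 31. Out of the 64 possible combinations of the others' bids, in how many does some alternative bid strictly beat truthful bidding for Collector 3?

54

Others bid (5, 5, 5): truth gives 0; bid 24 gives 7 > 0. Violating.
Others bid (5, 5, 24): truth gives 0; bid 24 gives 7 > 0. Violating.
Others bid (5, 5, 32): truth gives -31; bid 32 gives -1 > -31. Violating.
Others bid (5, 24, 32): truth gives -31; bid 32 gives -1 > -31. Violating.
Others bid (5, 5, 31): truth gives 0; no alternative beats it.
Others bid (5, 24, 5): truth gives 0; no alternative beats it.
(Checking all 64 profiles: 54 have a profitable deviation, 10 do not.)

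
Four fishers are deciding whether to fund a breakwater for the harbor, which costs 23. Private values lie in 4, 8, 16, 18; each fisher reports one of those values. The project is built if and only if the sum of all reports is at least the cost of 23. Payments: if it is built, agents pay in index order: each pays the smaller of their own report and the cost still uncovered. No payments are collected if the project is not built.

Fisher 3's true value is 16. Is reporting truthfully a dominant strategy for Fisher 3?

No

Consider the case where Fisher 1 reports 4, Fisher 2 reports 4 and Fisher 4 reports 8.
Truthful report 16: project built, pays 15, utility 16 - 15 = 1.
Report 8 instead: project built, pays 8, utility 16 - 8 = 8.
Since 8 > 1, reporting 8 is strictly better here, so truthful reporting is not dominant.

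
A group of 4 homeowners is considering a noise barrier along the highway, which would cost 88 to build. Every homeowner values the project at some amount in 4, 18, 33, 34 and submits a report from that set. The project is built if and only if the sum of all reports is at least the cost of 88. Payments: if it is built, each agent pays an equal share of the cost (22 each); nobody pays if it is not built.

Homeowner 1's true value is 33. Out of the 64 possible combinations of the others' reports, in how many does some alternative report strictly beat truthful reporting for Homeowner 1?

Others report (18, 18, 18): truth gives 0; report 34 gives 11 > 0. Violating.
Others report (4, 4, 4): truth gives 0; no alternative beats it.
Others report (4, 4, 18): truth gives 0; no alternative beats it.
(Checking all 64 profiles: 1 has a profitable deviation, 63 do not.)

1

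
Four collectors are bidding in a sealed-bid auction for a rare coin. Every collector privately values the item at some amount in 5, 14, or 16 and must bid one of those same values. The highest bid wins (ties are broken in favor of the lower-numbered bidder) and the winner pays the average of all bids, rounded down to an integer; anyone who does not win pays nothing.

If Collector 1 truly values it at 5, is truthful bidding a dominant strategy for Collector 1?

Check each profile of the others' bids and compare truth against every alternative bid.
Others bid (14, 14, 14): truth gives 0, best alternative gives -9.
Others bid (5, 14, 14): truth gives 0, best alternative gives -6.
Others bid (14, 5, 14): truth gives 0, best alternative gives -6.
Others bid (14, 14, 5): truth gives 0, best alternative gives -6.
Others bid (5, 5, 14): truth gives 0, best alternative gives -4.
Others bid (5, 14, 5): truth gives 0, best alternative gives -4.
(Remaining 21 profiles checked similarly; truth is weakly best in each.)
In every case the truthful bid is at least as good as any alternative, so it is a dominant strategy.

Yes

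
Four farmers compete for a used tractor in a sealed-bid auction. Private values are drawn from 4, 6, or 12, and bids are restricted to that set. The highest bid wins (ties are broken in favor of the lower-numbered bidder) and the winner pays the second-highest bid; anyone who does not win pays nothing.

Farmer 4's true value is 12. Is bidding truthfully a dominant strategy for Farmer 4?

Check each profile of the others' bids and compare truth against every alternative bid.
Others bid (4, 4, 6): truth gives 6, best alternative gives 0.
Others bid (4, 6, 4): truth gives 6, best alternative gives 0.
Others bid (4, 6, 6): truth gives 6, best alternative gives 0.
Others bid (6, 4, 4): truth gives 6, best alternative gives 0.
Others bid (6, 4, 6): truth gives 6, best alternative gives 0.
Others bid (6, 6, 4): truth gives 6, best alternative gives 0.
(Remaining 21 profiles checked similarly; truth is weakly best in each.)
In every case the truthful bid is at least as good as any alternative, so it is a dominant strategy.

Yes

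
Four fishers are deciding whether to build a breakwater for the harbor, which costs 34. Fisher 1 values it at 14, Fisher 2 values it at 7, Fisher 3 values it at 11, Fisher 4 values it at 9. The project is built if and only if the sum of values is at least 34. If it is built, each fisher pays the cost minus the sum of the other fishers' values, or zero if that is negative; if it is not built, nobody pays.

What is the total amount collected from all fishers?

13

Total value 41 ≥ cost 34, so it is built.
Fisher 1: others sum to 27; max(0, 34 - 27) = 7.
Fisher 2: others sum to 34; max(0, 34 - 34) = 0.
Fisher 3: others sum to 30; max(0, 34 - 30) = 4.
Fisher 4: others sum to 32; max(0, 34 - 32) = 2.
Total collected = 7 + 0 + 4 + 2 = 13.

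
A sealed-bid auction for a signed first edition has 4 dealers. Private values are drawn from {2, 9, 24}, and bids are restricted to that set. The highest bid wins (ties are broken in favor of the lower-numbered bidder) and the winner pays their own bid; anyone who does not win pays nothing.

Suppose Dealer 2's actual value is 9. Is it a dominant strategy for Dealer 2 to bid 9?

Yes

Check each profile of the others' bids and compare truth against every alternative bid.
Others bid (2, 2, 2): truth gives 0, best alternative gives 0.
Others bid (2, 2, 9): truth gives 0, best alternative gives 0.
Others bid (2, 2, 24): truth gives 0, best alternative gives 0.
Others bid (2, 9, 2): truth gives 0, best alternative gives 0.
Others bid (2, 9, 9): truth gives 0, best alternative gives 0.
Others bid (2, 9, 24): truth gives 0, best alternative gives 0.
(Remaining 21 profiles checked similarly; truth is weakly best in each.)
In every case the truthful bid is at least as good as any alternative, so it is a dominant strategy.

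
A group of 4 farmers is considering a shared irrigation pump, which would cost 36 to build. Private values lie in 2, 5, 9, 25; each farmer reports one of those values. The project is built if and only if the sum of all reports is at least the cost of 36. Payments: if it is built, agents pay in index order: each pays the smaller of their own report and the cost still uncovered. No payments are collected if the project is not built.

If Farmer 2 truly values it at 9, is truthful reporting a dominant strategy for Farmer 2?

Consider the case where Farmer 1 reports 2, Farmer 3 reports 5 and Farmer 4 reports 25.
Truthful report 9: project built, pays 9, utility 9 - 9 = 0.
Report 5 instead: project built, pays 5, utility 9 - 5 = 4.
Since 4 > 0, reporting 5 is strictly better here, so truthful reporting is not dominant.

No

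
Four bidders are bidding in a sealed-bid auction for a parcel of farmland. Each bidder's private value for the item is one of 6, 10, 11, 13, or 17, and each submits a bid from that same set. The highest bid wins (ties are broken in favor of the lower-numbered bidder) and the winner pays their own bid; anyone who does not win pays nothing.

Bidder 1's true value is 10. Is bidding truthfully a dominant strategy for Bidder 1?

No

Consider the case where Bidder 2 bids 6, Bidder 3 bids 6 and Bidder 4 bids 6.
Truthful bid 10: wins, pays 10, utility 10 - 10 = 0.
Bid 6 instead: wins, pays 6, utility 10 - 6 = 4.
Since 4 > 0, bidding 6 is strictly better here, so truthful bidding is not dominant.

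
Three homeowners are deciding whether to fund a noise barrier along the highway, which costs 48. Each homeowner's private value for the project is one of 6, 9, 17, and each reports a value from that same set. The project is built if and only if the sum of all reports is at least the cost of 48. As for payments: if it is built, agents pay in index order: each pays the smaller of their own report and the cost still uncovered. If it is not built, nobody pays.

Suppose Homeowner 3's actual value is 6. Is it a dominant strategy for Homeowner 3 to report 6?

Check each profile of the others' reports and compare truth against every alternative report.
Others report (6, 6): truth gives 0, best alternative gives 0.
Others report (6, 9): truth gives 0, best alternative gives 0.
Others report (6, 17): truth gives 0, best alternative gives 0.
Others report (9, 6): truth gives 0, best alternative gives 0.
Others report (9, 9): truth gives 0, best alternative gives 0.
Others report (9, 17): truth gives 0, best alternative gives 0.
(Remaining 3 profiles checked similarly; truth is weakly best in each.)
In every case the truthful report is at least as good as any alternative, so it is a dominant strategy.

Yes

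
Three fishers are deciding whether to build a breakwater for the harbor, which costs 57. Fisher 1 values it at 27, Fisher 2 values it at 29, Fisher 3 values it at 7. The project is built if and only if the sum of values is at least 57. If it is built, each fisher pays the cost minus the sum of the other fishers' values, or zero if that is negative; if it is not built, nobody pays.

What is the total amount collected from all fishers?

Total value 63 ≥ cost 57, so it is built.
Fisher 1: others sum to 36; max(0, 57 - 36) = 21.
Fisher 2: others sum to 34; max(0, 57 - 34) = 23.
Fisher 3: others sum to 56; max(0, 57 - 56) = 1.
Total collected = 21 + 23 + 1 = 45.

45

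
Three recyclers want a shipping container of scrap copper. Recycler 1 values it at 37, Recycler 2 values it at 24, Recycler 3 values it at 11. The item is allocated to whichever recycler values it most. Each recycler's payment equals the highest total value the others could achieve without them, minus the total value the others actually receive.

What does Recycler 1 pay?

Recycler 1 has the highest value and receives the item.
Without Recycler 1, the item would go to the next-highest value, 24, so the others could achieve 24.
With Recycler 1 present and winning, the others receive nothing, so their total is 0.
Payment = 24 - 0 = 24.

24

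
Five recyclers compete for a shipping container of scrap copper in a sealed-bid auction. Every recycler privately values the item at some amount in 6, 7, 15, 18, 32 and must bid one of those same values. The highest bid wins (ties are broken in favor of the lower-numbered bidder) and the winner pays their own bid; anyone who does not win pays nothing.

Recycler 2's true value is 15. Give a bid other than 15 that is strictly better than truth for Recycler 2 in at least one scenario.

Suppose Recycler 1 bids 6, Recycler 3 bids 6, Recycler 4 bids 6 and Recycler 5 bids 6.
Bid 15: wins, pays 15, utility 15 - 15 = 0.
Bid 7: wins, pays 7, utility 15 - 7 = 8.
So bidding 7 beats truth here (8 > 0).

7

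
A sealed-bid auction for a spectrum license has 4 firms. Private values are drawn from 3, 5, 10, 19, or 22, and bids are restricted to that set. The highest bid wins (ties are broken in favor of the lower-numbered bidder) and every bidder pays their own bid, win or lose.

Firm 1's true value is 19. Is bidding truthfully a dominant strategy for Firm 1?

No

Consider the case where Firm 2 bids 3, Firm 3 bids 3 and Firm 4 bids 3.
Truthful bid 19: wins, pays 19, utility 19 - 19 = 0.
Bid 3 instead: wins, pays 3, utility 19 - 3 = 16.
Since 16 > 0, bidding 3 is strictly better here, so truthful bidding is not dominant.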